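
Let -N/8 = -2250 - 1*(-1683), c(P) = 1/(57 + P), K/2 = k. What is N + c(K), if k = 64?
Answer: 839161/185 ≈ 4536.0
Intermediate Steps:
K = 128 (K = 2*64 = 128)
N = 4536 (N = -8*(-2250 - 1*(-1683)) = -8*(-2250 + 1683) = -8*(-567) = 4536)
N + c(K) = 4536 + 1/(57 + 128) = 4536 + 1/185 = 839161/185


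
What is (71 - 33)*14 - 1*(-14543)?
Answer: 15075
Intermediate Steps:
(71 - 33)*14 - 1*(-14543) = 38*14 + 14543 = 532 + 14543 = 15075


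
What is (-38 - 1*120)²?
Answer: 24964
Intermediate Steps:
(-38 - 1*120)² = (-38 - 120)² = (-158)² = 24964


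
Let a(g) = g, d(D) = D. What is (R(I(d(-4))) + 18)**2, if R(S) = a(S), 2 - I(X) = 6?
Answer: 196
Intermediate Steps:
I(X) = -4 (I(X) = 2 - 1*6 = 2 - 6 = -4)
R(S) = S
(R(I(d(-4))) + 18)**2 = (-4 + 18)**2 = 14**2 = 196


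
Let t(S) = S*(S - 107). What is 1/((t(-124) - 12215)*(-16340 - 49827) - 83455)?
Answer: -1/1087141098 ≈ -9.1984e-10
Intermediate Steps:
t(S) = S*(-107 + S)
1/((t(-124) - 12215)*(-16340 - 49827) - 83455) = 1/((-124*(-107 - 124) - 12215)*(-16340 - 49827) - 83455) = 1/((-124*(-231) - 12215)*(-66167) - 83455) = 1/((28644 - 12215)*(-66167) - 83455) = 1/(16429*(-66167) - 83455) = 1/(-1087057643 - 83455) = 1/(-1087141098) = -1/1087141098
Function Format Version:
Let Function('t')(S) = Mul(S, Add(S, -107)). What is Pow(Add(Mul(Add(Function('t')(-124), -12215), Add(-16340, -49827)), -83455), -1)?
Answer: Rational(-1, 1087141098) ≈ -9.1984e-10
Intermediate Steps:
Function('t')(S) = Mul(S, Add(-107, S))
Pow(Add(Mul(Add(Function('t')(-124), -12215), Add(-16340, -49827)), -83455), -1) = Pow(Add(Mul(Add(Mul(-124, Add(-107, -124)), -12215), Add(-16340, -49827)), -83455), -1) = Pow(Add(Mul(Add(Mul(-124, -231), -12215), -66167), -83455), -1) = Pow(Add(Mul(Add(28644, -12215), -66167), -83455), -1) = Pow(Add(Mul(16429, -66167), -83455), -1) = Pow(Add(-1087057643, -83455), -1) = Pow(-1087141098, -1) = Rational(-1, 1087141098)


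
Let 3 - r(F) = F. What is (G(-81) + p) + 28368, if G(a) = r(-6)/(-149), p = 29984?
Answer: 8694439/149 ≈ 58352.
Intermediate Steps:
r(F) = 3 - F
G(a) = -9/149 (G(a) = (3 - 1*(-6))/(-149) = (3 + 6)*(-1/149) = 9*(-1/149) = -9/149)
(G(-81) + p) + 28368 = (-9/149 + 29984) + 28368 = 4467607/149 + 28368 = 8694439/149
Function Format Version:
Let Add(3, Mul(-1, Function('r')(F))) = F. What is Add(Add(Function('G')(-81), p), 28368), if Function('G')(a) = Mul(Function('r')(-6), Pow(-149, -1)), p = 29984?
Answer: Rational(8694439, 149) ≈ 58352.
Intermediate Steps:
Function('r')(F) = Add(3, Mul(-1, F))
Function('G')(a) = Rational(-9, 149) (Function('G')(a) = Mul(Add(3, Mul(-1, -6)), Pow(-149, -1)) = Mul(Add(3, 6), Rational(-1, 149)) = Mul(9, Rational(-1, 149)) = Rational(-9, 149))
Add(Add(Function('G')(-81), p), 28368) = Add(Add(Rational(-9, 149), 29984), 28368) = Add(Rational(4467607, 149), 28368) = Rational(8694439, 149)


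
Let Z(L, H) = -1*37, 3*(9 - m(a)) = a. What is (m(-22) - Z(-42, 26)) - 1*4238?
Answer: -12554/3 ≈ -4184.7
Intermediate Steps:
m(a) = 9 - a/3
Z(L, H) = -37
(m(-22) - Z(-42, 26)) - 1*4238 = ((9 - ⅓*(-22)) - 1*(-37)) - 1*4238 = ((9 + 22/3) + 37) - 4238 = (49/3 + 37) - 4238 = 160/3 - 4238 = -12554/3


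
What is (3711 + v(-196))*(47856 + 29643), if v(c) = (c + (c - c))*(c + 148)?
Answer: 1016709381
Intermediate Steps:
v(c) = c*(148 + c) (v(c) = (c + 0)*(148 + c) = c*(148 + c))
(3711 + v(-196))*(47856 + 29643) = (3711 - 196*(148 - 196))*(47856 + 29643) = (3711 - 196*(-48))*77499 = (3711 + 9408)*77499 = 13119*77499 = 1016709381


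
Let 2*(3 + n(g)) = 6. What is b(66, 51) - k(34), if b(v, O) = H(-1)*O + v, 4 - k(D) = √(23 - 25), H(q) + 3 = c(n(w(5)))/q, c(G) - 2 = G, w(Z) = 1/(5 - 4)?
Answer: -193 + I*√2 ≈ -193.0 + 1.4142*I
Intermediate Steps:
w(Z) = 1 (w(Z) = 1/1 = 1)
n(g) = 0 (n(g) = -3 + (½)*6 = -3 + 3 = 0)
c(G) = 2 + G
H(q) = -3 + 2/q (H(q) = -3 + (2 + 0)/q = -3 + 2/q)
k(D) = 4 - I*√2 (k(D) = 4 - √(23 - 25) = 4 - √(-2) = 4 - I*√2)
b(v, O) = v - 5*O (b(v, O) = (-3 + 2/(-1))*O + v = (-3 + 2*(-1))*O + v = (-3 - 2)*O + v = -5*O + v = v - 5*O)
b(66, 51) - k(34) = (66 - 5*51) - (4 - I*√2) = (66 - 255) + (-4 + I*√2) = -189 + (-4 + I*√2) = -193 + I*√2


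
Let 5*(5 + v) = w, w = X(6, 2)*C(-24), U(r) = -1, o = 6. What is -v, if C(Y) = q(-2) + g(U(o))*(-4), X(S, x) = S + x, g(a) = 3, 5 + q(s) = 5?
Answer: 121/5 ≈ 24.200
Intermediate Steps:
q(s) = 0 (q(s) = -5 + 5 = 0)
C(Y) = -12 (C(Y) = 0 + 3*(-4) = 0 - 12 = -12)
w = -96 (w = (6 + 2)*(-12) = 8*(-12) = -96)
v = -121/5 (v = -5 + (⅕)*(-96) = -5 - 96/5 = -121/5 ≈ -24.200)
-v = -1*(-121/5) = 121/5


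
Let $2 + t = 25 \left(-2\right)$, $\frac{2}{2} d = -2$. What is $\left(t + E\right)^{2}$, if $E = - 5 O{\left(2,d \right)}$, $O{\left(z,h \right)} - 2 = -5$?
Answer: $1369$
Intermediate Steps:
$d = -2$
$O{\left(z,h \right)} = -3$ ($O{\left(z,h \right)} = 2 - 5 = -3$)
$t = -52$ ($t = -2 + 25 \left(-2\right) = -2 - 50 = -52$)
$E = 15$ ($E = \left(-5\right) \left(-3\right) = 15$)
$\left(t + E\right)^{2} = \left(-52 + 15\right)^{2} = \left(-37\right)^{2} = 1369$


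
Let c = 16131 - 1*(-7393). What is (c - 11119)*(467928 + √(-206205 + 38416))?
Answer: 5804646840 + 12405*I*√167789 ≈ 5.8046e+9 + 5.0813e+6*I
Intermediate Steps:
c = 23524 (c = 16131 + 7393 = 23524)
(c - 11119)*(467928 + √(-206205 + 38416)) = (23524 - 11119)*(467928 + √(-206205 + 38416)) = 12405*(467928 + √(-167789)) = 12405*(467928 + I*√167789) = 5804646840 + 12405*I*√167789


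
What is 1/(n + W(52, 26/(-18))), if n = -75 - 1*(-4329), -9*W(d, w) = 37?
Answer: 9/38249 ≈ 0.00023530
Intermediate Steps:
W(d, w) = -37/9 (W(d, w) = -⅑*37 = -37/9)
n = 4254 (n = -75 + 4329 = 4254)
1/(n + W(52, 26/(-18))) = 1/(4254 - 37/9) = 1/(38249/9) = 9/38249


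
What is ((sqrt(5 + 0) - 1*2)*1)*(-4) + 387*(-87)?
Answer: -33661 - 4*sqrt(5) ≈ -33670.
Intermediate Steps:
((sqrt(5 + 0) - 1*2)*1)*(-4) + 387*(-87) = ((sqrt(5) - 2)*1)*(-4) - 33669 = ((-2 + sqrt(5))*1)*(-4) - 33669 = (-2 + sqrt(5))*(-4) - 33669 = (8 - 4*sqrt(5)) - 33669 = -33661 - 4*sqrt(5)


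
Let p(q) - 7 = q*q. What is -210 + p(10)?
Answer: -103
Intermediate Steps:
p(q) = 7 + q² (p(q) = 7 + q*q = 7 + q²)
-210 + p(10) = -210 + (7 + 10²) = -210 + (7 + 100) = -210 + 107 = -103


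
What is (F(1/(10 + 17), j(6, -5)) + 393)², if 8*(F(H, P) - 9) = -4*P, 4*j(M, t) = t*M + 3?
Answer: 10517049/64 ≈ 1.6433e+5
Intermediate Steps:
j(M, t) = ¾ + M*t/4 (j(M, t) = (t*M + 3)/4 = (M*t + 3)/4 = (3 + M*t)/4 = ¾ + M*t/4)
F(H, P) = 9 - P/2 (F(H, P) = 9 + (-4*P)/8 = 9 - P/2)
(F(1/(10 + 17), j(6, -5)) + 393)² = ((9 - (¾ + (¼)*6*(-5))/2) + 393)² = ((9 - (¾ - 15/2)/2) + 393)² = ((9 - ½*(-27/4)) + 393)² = ((9 + 27/8) + 393)² = (99/8 + 393)² = (3243/8)² = 10517049/64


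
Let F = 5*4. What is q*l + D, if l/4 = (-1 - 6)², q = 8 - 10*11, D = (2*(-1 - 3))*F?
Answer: -20152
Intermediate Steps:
F = 20
D = -160 (D = (2*(-1 - 3))*20 = (2*(-4))*20 = -8*20 = -160)
q = -102 (q = 8 - 110 = -102)
l = 196 (l = 4*(-1 - 6)² = 4*(-7)² = 4*49 = 196)
q*l + D = -102*196 - 160 = -19992 - 160 = -20152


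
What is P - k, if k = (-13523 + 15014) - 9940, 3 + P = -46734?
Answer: -38288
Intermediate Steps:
P = -46737 (P = -3 - 46734 = -46737)
k = -8449 (k = 1491 - 9940 = -8449)
P - k = -46737 - 1*(-8449) = -46737 + 8449 = -38288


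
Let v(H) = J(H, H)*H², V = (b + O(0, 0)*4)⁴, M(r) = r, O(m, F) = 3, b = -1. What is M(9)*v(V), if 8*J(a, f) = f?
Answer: 28245855390489/8 ≈ 3.5307e+12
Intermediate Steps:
J(a, f) = f/8
V = 14641 (V = (-1 + 3*4)⁴ = (-1 + 12)⁴ = 11⁴ = 14641)
v(H) = H³/8 (v(H) = (H/8)*H² = H³/8)
M(9)*v(V) = 9*((⅛)*14641³) = 9*((⅛)*3138428376721) = 9*(3138428376721/8) = 28245855390489/8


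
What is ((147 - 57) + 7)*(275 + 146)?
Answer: 40837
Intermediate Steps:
((147 - 57) + 7)*(275 + 146) = (90 + 7)*421 = 97*421 = 40837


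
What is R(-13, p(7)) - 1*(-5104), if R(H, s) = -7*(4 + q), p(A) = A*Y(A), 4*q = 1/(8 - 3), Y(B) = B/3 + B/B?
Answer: 101513/20 ≈ 5075.6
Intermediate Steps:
Y(B) = 1 + B/3 (Y(B) = B*(⅓) + 1 = B/3 + 1 = 1 + B/3)
q = 1/20 (q = 1/(4*(8 - 3)) = (¼)/5 = (¼)*(⅕) = 1/20 ≈ 0.050000)
p(A) = A*(1 + A/3)
R(H, s) = -567/20 (R(H, s) = -7*(4 + 1/20) = -7*81/20 = -567/20)
R(-13, p(7)) - 1*(-5104) = -567/20 - 1*(-5104) = -567/20 + 5104 = 101513/20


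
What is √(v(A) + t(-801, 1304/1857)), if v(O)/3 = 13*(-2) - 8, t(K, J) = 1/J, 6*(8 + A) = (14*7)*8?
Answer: I*√42755226/652 ≈ 10.029*I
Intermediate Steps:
A = 368/3 (A = -8 + ((14*7)*8)/6 = -8 + (98*8)/6 = -8 + (⅙)*784 = -8 + 392/3 = 368/3 ≈ 122.67)
v(O) = -102 (v(O) = 3*(13*(-2) - 8) = 3*(-26 - 8) = 3*(-34) = -102)
√(v(A) + t(-801, 1304/1857)) = √(-102 + 1/(1304/1857)) = √(-102 + 1857/1304) = √(-131151/1304) = I*√42755226/652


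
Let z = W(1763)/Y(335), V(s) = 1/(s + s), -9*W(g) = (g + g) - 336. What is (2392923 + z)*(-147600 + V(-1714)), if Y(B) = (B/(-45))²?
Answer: -5435059968032076237/15388292 ≈ -3.5319e+11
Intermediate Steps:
Y(B) = B²/2025 (Y(B) = (B*(-1/45))² = (-B/45)² = B²/2025)
W(g) = 112/3 - 2*g/9 (W(g) = -((g + g) - 336)/9 = -(2*g - 336)/9 = -(-336 + 2*g)/9 = 112/3 - 2*g/9)
V(s) = 1/(2*s)
z = -28710/4489 (z = (112/3 - 2/9*1763)/(((1/2025)*335²)) = (112/3 - 3526/9)/(((1/2025)*112225)) = -3190/(9*4489/81) = -3190/9*81/4489 = -28710/4489 ≈ -6.3956)
(2392923 + z)*(-147600 + V(-1714)) = (2392923 - 28710/4489)*(-147600 + (½)/(-1714)) = 10741802637*(-147600 + (½)*(-1/1714))/4489 = 10741802637*(-147600 - 1/3428)/4489 = (10741802637/4489)*(-505972801/3428) = -5435059968032076237/15388292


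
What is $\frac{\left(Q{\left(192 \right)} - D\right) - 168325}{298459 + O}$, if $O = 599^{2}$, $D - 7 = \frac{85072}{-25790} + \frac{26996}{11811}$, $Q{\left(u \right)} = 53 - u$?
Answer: $- \frac{25658458320719}{100102567904700} \approx -0.25632$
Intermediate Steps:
$D = \frac{911840639}{152302845}$ ($D = 7 + \left(\frac{85072}{-25790} + \frac{26996}{11811}\right) = 7 + \left(85072 \left(- \frac{1}{25790}\right) + 26996 \cdot \frac{1}{11811}\right) = 7 + \left(- \frac{42536}{12895} + \frac{26996}{11811}\right) = 7 - \frac{154279276}{152302845} = \frac{911840639}{152302845} \approx 5.987$)
$O = 358801$
$\frac{\left(Q{\left(192 \right)} - D\right) - 168325}{298459 + O} = \frac{\left(\left(53 - 192\right) - \frac{911840639}{152302845}\right) - 168325}{298459 + 358801} = \frac{\left(\left(53 - 192\right) - \frac{911840639}{152302845}\right) - 168325}{657260} = \left(\left(-139 - \frac{911840639}{152302845}\right) - 168325\right) \frac{1}{657260} = \left(- \frac{22081936094}{152302845} - 168325\right) \frac{1}{657260} = \left(- \frac{25658458320719}{152302845}\right) \frac{1}{657260} = - \frac{25658458320719}{100102567904700}$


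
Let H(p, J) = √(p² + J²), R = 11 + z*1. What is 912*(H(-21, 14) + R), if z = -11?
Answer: 6384*√13 ≈ 23018.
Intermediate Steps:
R = 0 (R = 11 - 11*1 = 11 - 11 = 0)
H(p, J) = √(J² + p²)
912*(H(-21, 14) + R) = 912*(√(14² + (-21)²) + 0) = 912*(√(196 + 441) + 0) = 912*(√637 + 0) = 912*(7*√13 + 0) = 912*(7*√13) = 6384*√13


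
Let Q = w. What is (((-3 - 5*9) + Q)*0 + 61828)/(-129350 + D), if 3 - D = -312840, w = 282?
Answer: 61828/183493 ≈ 0.33695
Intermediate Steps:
Q = 282
D = 312843 (D = 3 - 1*(-312840) = 3 + 312840 = 312843)
(((-3 - 5*9) + Q)*0 + 61828)/(-129350 + D) = (((-3 - 5*9) + 282)*0 + 61828)/(-129350 + 312843) = (((-3 - 45) + 282)*0 + 61828)/183493 = ((-48 + 282)*0 + 61828)*(1/183493) = (234*0 + 61828)*(1/183493) = (0 + 61828)*(1/183493) = 61828*(1/183493) = 61828/183493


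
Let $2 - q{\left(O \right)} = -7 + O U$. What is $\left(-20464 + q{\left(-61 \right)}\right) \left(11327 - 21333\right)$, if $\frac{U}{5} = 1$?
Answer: $201620900$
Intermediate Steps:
$U = 5$ ($U = 5 \cdot 1 = 5$)
$q{\left(O \right)} = 9 - 5 O$ ($q{\left(O \right)} = 2 - \left(-7 + O 5\right) = 2 - \left(-7 + 5 O\right) = 9 - 5 O$)
$\left(-20464 + q{\left(-61 \right)}\right) \left(11327 - 21333\right) = \left(-20464 + \left(9 - -305\right)\right) \left(11327 - 21333\right) = \left(-20464 + \left(9 + 305\right)\right) \left(-10006\right) = \left(-20464 + 314\right) \left(-10006\right) = \left(-20150\right) \left(-10006\right) = 201620900$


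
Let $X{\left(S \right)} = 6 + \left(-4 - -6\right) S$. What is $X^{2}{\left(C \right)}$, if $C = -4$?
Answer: $4$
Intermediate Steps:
$X{\left(S \right)} = 6 + 2 S$ ($X{\left(S \right)} = 6 + \left(-4 + 6\right) S = 6 + 2 S$)
$X^{2}{\left(C \right)} = \left(6 + 2 \left(-4\right)\right)^{2} = \left(6 - 8\right)^{2} = \left(-2\right)^{2} = 4$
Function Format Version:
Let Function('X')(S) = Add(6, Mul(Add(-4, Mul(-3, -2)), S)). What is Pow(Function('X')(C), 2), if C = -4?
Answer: 4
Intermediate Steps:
Function('X')(S) = Add(6, Mul(2, S)) (Function('X')(S) = Add(6, Mul(Add(-4, 6), S)) = Add(6, Mul(2, S)))
Pow(Function('X')(C), 2) = Pow(Add(6, Mul(2, -4)), 2) = Pow(Add(6, -8), 2) = Pow(-2, 2) = 4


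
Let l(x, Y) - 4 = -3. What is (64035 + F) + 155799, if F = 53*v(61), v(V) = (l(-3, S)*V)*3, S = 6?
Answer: 229533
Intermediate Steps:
l(x, Y) = 1 (l(x, Y) = 4 - 3 = 1)
v(V) = 3*V (v(V) = (1*V)*3 = V*3 = 3*V)
F = 9699 (F = 53*(3*61) = 53*183 = 9699)
(64035 + F) + 155799 = (64035 + 9699) + 155799 = 73734 + 155799 = 229533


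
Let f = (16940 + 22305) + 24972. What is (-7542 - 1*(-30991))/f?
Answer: 23449/64217 ≈ 0.36515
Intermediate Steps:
f = 64217 (f = 39245 + 24972 = 64217)
(-7542 - 1*(-30991))/f = (-7542 - 1*(-30991))/64217 = (-7542 + 30991)*(1/64217) = 23449*(1/64217) = 23449/64217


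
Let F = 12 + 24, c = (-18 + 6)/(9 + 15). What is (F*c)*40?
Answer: -720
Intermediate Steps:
c = -½ (c = -12/24 = -12*1/24 = -½ ≈ -0.50000)
F = 36
(F*c)*40 = (36*(-½))*40 = -18*40 = -720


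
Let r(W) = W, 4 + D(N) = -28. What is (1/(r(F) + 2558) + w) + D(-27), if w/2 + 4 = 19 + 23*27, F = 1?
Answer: 3173161/2559 ≈ 1240.0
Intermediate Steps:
D(N) = -32 (D(N) = -4 - 28 = -32)
w = 1272 (w = -8 + 2*(19 + 23*27) = -8 + 2*(19 + 621) = -8 + 2*640 = -8 + 1280 = 1272)
(1/(r(F) + 2558) + w) + D(-27) = (1/(1 + 2558) + 1272) - 32 = (1/2559 + 1272) - 32 = 3255049/2559 - 32 = 3173161/2559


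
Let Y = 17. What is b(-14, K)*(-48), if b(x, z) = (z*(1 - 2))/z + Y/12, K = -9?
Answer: -20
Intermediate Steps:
b(x, z) = 5/12 (b(x, z) = (z*(1 - 2))/z + 17/12 = (z*(-1))/z + 17*(1/12) = (-z)/z + 17/12 = -1 + 17/12 = 5/12)
b(-14, K)*(-48) = (5/12)*(-48) = -20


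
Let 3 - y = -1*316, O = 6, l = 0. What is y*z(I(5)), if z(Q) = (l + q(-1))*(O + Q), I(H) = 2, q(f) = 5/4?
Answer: 3190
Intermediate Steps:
q(f) = 5/4 (q(f) = 5*(¼) = 5/4)
y = 319 (y = 3 - (-1)*316 = 3 - 1*(-316) = 3 + 316 = 319)
z(Q) = 15/2 + 5*Q/4 (z(Q) = (0 + 5/4)*(6 + Q) = 5*(6 + Q)/4 = 15/2 + 5*Q/4)
y*z(I(5)) = 319*(15/2 + (5/4)*2) = 319*(15/2 + 5/2) = 319*10 = 3190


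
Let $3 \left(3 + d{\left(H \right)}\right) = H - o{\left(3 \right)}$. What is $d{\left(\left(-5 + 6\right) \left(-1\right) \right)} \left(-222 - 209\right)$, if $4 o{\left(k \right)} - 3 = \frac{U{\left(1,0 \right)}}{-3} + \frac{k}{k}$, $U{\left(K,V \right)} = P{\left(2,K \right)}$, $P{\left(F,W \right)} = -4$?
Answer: $\frac{14654}{9} \approx 1628.2$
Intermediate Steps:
$U{\left(K,V \right)} = -4$
$o{\left(k \right)} = \frac{4}{3}$ ($o{\left(k \right)} = \frac{3}{4} + \frac{- \frac{4}{-3} + \frac{k}{k}}{4} = \frac{3}{4} + \frac{\left(-4\right) \left(- \frac{1}{3}\right) + 1}{4} = \frac{3}{4} + \frac{\frac{4}{3} + 1}{4} = \frac{3}{4} + \frac{1}{4} \cdot \frac{7}{3} = \frac{3}{4} + \frac{7}{12} = \frac{4}{3}$)
$d{\left(H \right)} = - \frac{31}{9} + \frac{H}{3}$ ($d{\left(H \right)} = -3 + \frac{H - \frac{4}{3}}{3} = -3 + \frac{- \frac{4}{3} + H}{3} = -3 + \left(- \frac{4}{9} + \frac{H}{3}\right) = - \frac{31}{9} + \frac{H}{3}$)
$d{\left(\left(-5 + 6\right) \left(-1\right) \right)} \left(-222 - 209\right) = \left(- \frac{31}{9} + \frac{\left(-5 + 6\right) \left(-1\right)}{3}\right) \left(-222 - 209\right) = \left(- \frac{31}{9} + \frac{1 \left(-1\right)}{3}\right) \left(-431\right) = \left(- \frac{31}{9} + \frac{1}{3} \left(-1\right)\right) \left(-431\right) = \left(- \frac{31}{9} - \frac{1}{3}\right) \left(-431\right) = \left(- \frac{34}{9}\right) \left(-431\right) = \frac{14654}{9}$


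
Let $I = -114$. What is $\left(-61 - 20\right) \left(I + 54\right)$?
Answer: $4860$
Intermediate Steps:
$\left(-61 - 20\right) \left(I + 54\right) = \left(-61 - 20\right) \left(-114 + 54\right) = \left(-81\right) \left(-60\right) = 4860$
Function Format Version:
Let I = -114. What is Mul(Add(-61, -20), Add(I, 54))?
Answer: 4860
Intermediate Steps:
Mul(Add(-61, -20), Add(I, 54)) = Mul(Add(-61, -20), Add(-114, 54)) = Mul(-81, -60) = 4860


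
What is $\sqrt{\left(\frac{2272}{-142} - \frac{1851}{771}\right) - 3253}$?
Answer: $\frac{5 i \sqrt{8642910}}{257} \approx 57.196 i$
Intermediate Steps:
$\sqrt{\left(\frac{2272}{-142} - \frac{1851}{771}\right) - 3253} = \sqrt{\left(2272 \left(- \frac{1}{142}\right) - \frac{617}{257}\right) - 3253} = \sqrt{\left(-16 - \frac{617}{257}\right) - 3253} = \sqrt{- \frac{4729}{257} - 3253} = \sqrt{- \frac{840750}{257}} = \frac{5 i \sqrt{8642910}}{257}$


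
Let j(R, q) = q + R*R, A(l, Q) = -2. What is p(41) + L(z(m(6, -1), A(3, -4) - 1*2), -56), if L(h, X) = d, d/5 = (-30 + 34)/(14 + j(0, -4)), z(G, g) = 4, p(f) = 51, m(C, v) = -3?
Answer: 53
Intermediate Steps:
j(R, q) = q + R**2
d = 2 (d = 5*((-30 + 34)/(14 + (-4 + 0**2))) = 5*(4/(14 + (-4 + 0))) = 5*(4/(14 - 4)) = 5*(4/10) = 5*(4*(1/10)) = 5*(2/5) = 2)
L(h, X) = 2
p(41) + L(z(m(6, -1), A(3, -4) - 1*2), -56) = 51 + 2 = 53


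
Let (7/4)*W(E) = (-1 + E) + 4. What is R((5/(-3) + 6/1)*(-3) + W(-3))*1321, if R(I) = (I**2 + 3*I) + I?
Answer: 154557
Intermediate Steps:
W(E) = 12/7 + 4*E/7 (W(E) = 4*((-1 + E) + 4)/7 = 4*(3 + E)/7 = 12/7 + 4*E/7)
R(I) = I**2 + 4*I
R((5/(-3) + 6/1)*(-3) + W(-3))*1321 = (((5/(-3) + 6/1)*(-3) + (12/7 + (4/7)*(-3)))*(4 + ((5/(-3) + 6/1)*(-3) + (12/7 + (4/7)*(-3)))))*1321 = (((5*(-1/3) + 6*1)*(-3) + (12/7 - 12/7))*(4 + ((5*(-1/3) + 6*1)*(-3) + (12/7 - 12/7))))*1321 = (((-5/3 + 6)*(-3) + 0)*(4 + ((-5/3 + 6)*(-3) + 0)))*1321 = (((13/3)*(-3) + 0)*(4 + ((13/3)*(-3) + 0)))*1321 = ((-13 + 0)*(4 + (-13 + 0)))*1321 = -13*(4 - 13)*1321 = -13*(-9)*1321 = 117*1321 = 154557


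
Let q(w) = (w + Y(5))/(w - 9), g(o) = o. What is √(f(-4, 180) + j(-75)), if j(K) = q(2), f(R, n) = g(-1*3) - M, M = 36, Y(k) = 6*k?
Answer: I*√2135/7 ≈ 6.6009*I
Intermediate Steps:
q(w) = (30 + w)/(-9 + w) (q(w) = (w + 6*5)/(w - 9) = (w + 30)/(-9 + w) = (30 + w)/(-9 + w))
f(R, n) = -39 (f(R, n) = -1*3 - 1*36 = -3 - 36 = -39)
j(K) = -32/7 (j(K) = (30 + 2)/(-9 + 2) = 32/(-7) = -⅐*32 = -32/7)
√(f(-4, 180) + j(-75)) = √(-39 - 32/7) = √(-305/7) = I*√2135/7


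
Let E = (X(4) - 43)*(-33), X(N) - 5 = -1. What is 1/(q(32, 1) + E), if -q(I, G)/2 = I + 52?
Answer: 1/1119 ≈ 0.00089366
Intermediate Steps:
q(I, G) = -104 - 2*I (q(I, G) = -2*(I + 52) = -2*(52 + I) = -104 - 2*I)
X(N) = 4 (X(N) = 5 - 1 = 4)
E = 1287 (E = (4 - 43)*(-33) = -39*(-33) = 1287)
1/(q(32, 1) + E) = 1/((-104 - 2*32) + 1287) = 1/((-104 - 64) + 1287) = 1/(-168 + 1287) = 1/1119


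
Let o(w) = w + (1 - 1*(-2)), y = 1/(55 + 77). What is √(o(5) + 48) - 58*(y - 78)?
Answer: 298555/66 + 2*√14 ≈ 4531.0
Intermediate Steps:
y = 1/132 ≈ 0.0075758
o(w) = 3 + w (o(w) = w + (1 + 2) = w + 3 = 3 + w)
√(o(5) + 48) - 58*(y - 78) = √((3 + 5) + 48) - 58*(1/132 - 78) = √(8 + 48) - 58*(-10295/132) = √56 + 298555/66 = 2*√14 + 298555/66 = 298555/66 + 2*√14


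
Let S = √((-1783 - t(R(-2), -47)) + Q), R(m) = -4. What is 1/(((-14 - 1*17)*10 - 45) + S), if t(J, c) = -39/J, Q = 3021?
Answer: -1420/499187 - 34*√17/499187 ≈ -0.0031255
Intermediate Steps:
S = 17*√17/2 (S = √((-1783 - (-39)/(-4)) + 3021) = √((-1783 - (-39)*(-1)/4) + 3021) = √((-1783 - 1*39/4) + 3021) = √((-1783 - 39/4) + 3021) = √(-7171/4 + 3021) = √(4913/4) = 17*√17/2 ≈ 35.046)
1/(((-14 - 1*17)*10 - 45) + S) = 1/(((-14 - 1*17)*10 - 45) + 17*√17/2) = 1/(((-14 - 17)*10 - 45) + 17*√17/2) = 1/((-31*10 - 45) + 17*√17/2) = 1/((-310 - 45) + 17*√17/2) = 1/(-355 + 17*√17/2)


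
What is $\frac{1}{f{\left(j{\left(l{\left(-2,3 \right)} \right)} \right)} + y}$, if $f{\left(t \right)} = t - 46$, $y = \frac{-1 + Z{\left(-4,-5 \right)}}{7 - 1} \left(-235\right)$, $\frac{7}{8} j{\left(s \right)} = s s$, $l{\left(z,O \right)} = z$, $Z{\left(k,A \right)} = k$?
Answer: $\frac{42}{6485} \approx 0.0064765$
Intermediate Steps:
$j{\left(s \right)} = \frac{8 s^{2}}{7}$ ($j{\left(s \right)} = \frac{8 s s}{7} = \frac{8 s^{2}}{7}$)
$y = \frac{1175}{6}$ ($y = \frac{-1 - 4}{7 - 1} \left(-235\right) = - \frac{5}{6} \left(-235\right) = \left(-5\right) \frac{1}{6} \left(-235\right) = \left(- \frac{5}{6}\right) \left(-235\right) = \frac{1175}{6} \approx 195.83$)
$f{\left(t \right)} = -46 + t$ ($f{\left(t \right)} = t - 46 = -46 + t$)
$\frac{1}{f{\left(j{\left(l{\left(-2,3 \right)} \right)} \right)} + y} = \frac{1}{\left(-46 + \frac{8 \left(-2\right)^{2}}{7}\right) + \frac{1175}{6}} = \frac{1}{\left(-46 + \frac{8}{7} \cdot 4\right) + \frac{1175}{6}} = \frac{1}{\left(-46 + \frac{32}{7}\right) + \frac{1175}{6}} = \frac{1}{- \frac{290}{7} + \frac{1175}{6}} = \frac{1}{\frac{6485}{42}} = \frac{42}{6485}$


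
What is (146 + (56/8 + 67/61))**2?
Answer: 88360000/3721 ≈ 23746.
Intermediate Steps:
(146 + (56/8 + 67/61))**2 = (146 + (56*(1/8) + 67*(1/61)))**2 = (146 + (7 + 67/61))**2 = (146 + 494/61)**2 = (9400/61)**2 = 88360000/3721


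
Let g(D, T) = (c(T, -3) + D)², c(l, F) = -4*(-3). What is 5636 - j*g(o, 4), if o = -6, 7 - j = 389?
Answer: 19388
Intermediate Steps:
j = -382 (j = 7 - 1*389 = 7 - 389 = -382)
c(l, F) = 12
g(D, T) = (12 + D)²
5636 - j*g(o, 4) = 5636 - (-382)*(12 - 6)² = 5636 - (-382)*6² = 5636 - (-382)*36 = 5636 - 1*(-13752) = 5636 + 13752 = 19388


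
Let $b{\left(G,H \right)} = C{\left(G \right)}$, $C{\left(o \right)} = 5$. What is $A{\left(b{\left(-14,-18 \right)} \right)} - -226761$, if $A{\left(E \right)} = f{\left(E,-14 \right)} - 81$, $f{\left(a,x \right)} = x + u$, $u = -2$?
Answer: $226664$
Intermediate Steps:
$b{\left(G,H \right)} = 5$
$f{\left(a,x \right)} = -2 + x$ ($f{\left(a,x \right)} = x - 2 = -2 + x$)
$A{\left(E \right)} = -97$ ($A{\left(E \right)} = \left(-2 - 14\right) - 81 = -16 - 81 = -97$)
$A{\left(b{\left(-14,-18 \right)} \right)} - -226761 = -97 - -226761 = -97 + 226761 = 226664$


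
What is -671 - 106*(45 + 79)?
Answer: -13815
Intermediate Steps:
-671 - 106*(45 + 79) = -671 - 106*124 = -671 - 1*13144 = -671 - 13144 = -13815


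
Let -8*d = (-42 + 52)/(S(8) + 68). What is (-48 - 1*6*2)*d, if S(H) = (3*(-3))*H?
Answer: -75/4 ≈ -18.750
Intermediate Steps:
S(H) = -9*H
d = 5/16 (d = -(-42 + 52)/(8*(-9*8 + 68)) = -5/(4*(-72 + 68)) = -5/(4*(-4)) = -5*(-1)/(4*4) = -⅛*(-5/2) = 5/16 ≈ 0.31250)
(-48 - 1*6*2)*d = (-48 - 1*6*2)*(5/16) = (-48 - 6*2)*(5/16) = (-48 - 12)*(5/16) = -60*5/16 = -75/4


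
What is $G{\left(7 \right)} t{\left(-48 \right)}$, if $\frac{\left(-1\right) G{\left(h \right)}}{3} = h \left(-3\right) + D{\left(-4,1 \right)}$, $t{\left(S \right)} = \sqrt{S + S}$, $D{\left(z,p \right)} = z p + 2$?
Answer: $276 i \sqrt{6} \approx 676.06 i$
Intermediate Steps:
$D{\left(z,p \right)} = 2 + p z$ ($D{\left(z,p \right)} = p z + 2 = 2 + p z$)
$t{\left(S \right)} = \sqrt{2} \sqrt{S}$ ($t{\left(S \right)} = \sqrt{2 S} = \sqrt{2} \sqrt{S}$)
$G{\left(h \right)} = 6 + 9 h$ ($G{\left(h \right)} = - 3 \left(h \left(-3\right) + \left(2 + 1 \left(-4\right)\right)\right) = - 3 \left(- 3 h + \left(2 - 4\right)\right) = - 3 \left(- 3 h - 2\right) = - 3 \left(-2 - 3 h\right) = 6 + 9 h$)
$G{\left(7 \right)} t{\left(-48 \right)} = \left(6 + 9 \cdot 7\right) \sqrt{2} \sqrt{-48} = \left(6 + 63\right) \sqrt{2} \cdot 4 i \sqrt{3} = 69 \cdot 4 i \sqrt{6} = 276 i \sqrt{6}$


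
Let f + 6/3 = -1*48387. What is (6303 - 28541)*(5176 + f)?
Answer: 960970694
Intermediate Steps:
f = -48389 (f = -2 - 1*48387 = -2 - 48387 = -48389)
(6303 - 28541)*(5176 + f) = (6303 - 28541)*(5176 - 48389) = -22238*(-43213) = 960970694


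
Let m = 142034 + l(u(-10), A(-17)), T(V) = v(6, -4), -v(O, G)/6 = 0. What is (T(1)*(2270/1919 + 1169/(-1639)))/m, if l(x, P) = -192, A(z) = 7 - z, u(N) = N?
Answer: 0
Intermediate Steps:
v(O, G) = 0 (v(O, G) = -6*0 = 0)
T(V) = 0
m = 141842 (m = 142034 - 192 = 141842)
(T(1)*(2270/1919 + 1169/(-1639)))/m = (0*(2270/1919 + 1169/(-1639)))/141842 = (0*(2270*(1/1919) + 1169*(-1/1639)))*(1/141842) = (0*(2270/1919 - 1169/1639))*(1/141842) = (0*(1477219/3145241))*(1/141842) = 0*(1/141842) = 0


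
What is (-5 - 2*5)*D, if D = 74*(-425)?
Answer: 471750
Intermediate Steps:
D = -31450
(-5 - 2*5)*D = (-5 - 2*5)*(-31450) = (-5 - 10)*(-31450) = -15*(-31450) = 471750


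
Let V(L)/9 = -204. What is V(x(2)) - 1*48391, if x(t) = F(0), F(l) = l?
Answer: -50227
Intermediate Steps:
x(t) = 0
V(L) = -1836 (V(L) = 9*(-204) = -1836)
V(x(2)) - 1*48391 = -1836 - 1*48391 = -1836 - 48391 = -50227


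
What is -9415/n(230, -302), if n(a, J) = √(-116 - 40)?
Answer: 9415*I*√39/78 ≈ 753.8*I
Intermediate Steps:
n(a, J) = 2*I*√39 (n(a, J) = √(-156) = 2*I*√39)
-9415/n(230, -302) = -9415*(-I*√39/78) = -(-9415)*I*√39/78 = 9415*I*√39/78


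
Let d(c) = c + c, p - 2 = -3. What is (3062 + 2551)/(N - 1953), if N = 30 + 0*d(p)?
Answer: -1871/641 ≈ -2.9189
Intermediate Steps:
p = -1 (p = 2 - 3 = -1)
d(c) = 2*c
N = 30 (N = 30 + 0*(2*(-1)) = 30 + 0*(-2) = 30 + 0 = 30)
(3062 + 2551)/(N - 1953) = (3062 + 2551)/(30 - 1953) = 5613/(-1923) = 5613*(-1/1923) = -1871/641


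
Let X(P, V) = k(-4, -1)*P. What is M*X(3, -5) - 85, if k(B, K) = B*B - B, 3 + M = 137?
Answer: 7955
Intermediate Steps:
M = 134 (M = -3 + 137 = 134)
k(B, K) = B² - B
X(P, V) = 20*P (X(P, V) = (-4*(-1 - 4))*P = (-4*(-5))*P = 20*P)
M*X(3, -5) - 85 = 134*(20*3) - 85 = 134*60 - 85 = 8040 - 85 = 7955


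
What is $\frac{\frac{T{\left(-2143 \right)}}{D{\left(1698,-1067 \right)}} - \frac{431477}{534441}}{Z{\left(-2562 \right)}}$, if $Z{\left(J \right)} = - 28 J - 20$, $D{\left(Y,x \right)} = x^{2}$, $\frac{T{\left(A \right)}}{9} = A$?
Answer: $- \frac{125384895455}{10908993274506921} \approx -1.1494 \cdot 10^{-5}$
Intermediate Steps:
$T{\left(A \right)} = 9 A$
$Z{\left(J \right)} = -20 - 28 J$ ($Z{\left(J \right)} = - 28 J - 20 = -20 - 28 J$)
$\frac{\frac{T{\left(-2143 \right)}}{D{\left(1698,-1067 \right)}} - \frac{431477}{534441}}{Z{\left(-2562 \right)}} = \frac{\frac{9 \left(-2143\right)}{\left(-1067\right)^{2}} - \frac{431477}{534441}}{-20 - -71736} = \frac{- \frac{19287}{1138489} - \frac{431477}{534441}}{-20 + 71736} = \frac{\left(-19287\right) \frac{1}{1138489} - \frac{431477}{534441}}{71716} = \left(- \frac{19287}{1138489} - \frac{431477}{534441}\right) \frac{1}{71716} = \left(- \frac{501539581820}{608455199649}\right) \frac{1}{71716} = - \frac{125384895455}{10908993274506921}$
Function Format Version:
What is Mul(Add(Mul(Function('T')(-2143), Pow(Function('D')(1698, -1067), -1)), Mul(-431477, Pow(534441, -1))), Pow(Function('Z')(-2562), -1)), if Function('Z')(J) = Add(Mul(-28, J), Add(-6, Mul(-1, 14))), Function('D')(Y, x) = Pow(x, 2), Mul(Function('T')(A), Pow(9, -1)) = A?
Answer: Rational(-125384895455, 10908993274506921) ≈ -1.1494e-5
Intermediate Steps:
Function('T')(A) = Mul(9, A)
Function('Z')(J) = Add(-20, Mul(-28, J)) (Function('Z')(J) = Add(Mul(-28, J), Add(-6, -14)) = Add(Mul(-28, J), -20) = Add(-20, Mul(-28, J)))
Mul(Add(Mul(Function('T')(-2143), Pow(Function('D')(1698, -1067), -1)), Mul(-431477, Pow(534441, -1))), Pow(Function('Z')(-2562), -1)) = Mul(Add(Mul(Mul(9, -2143), Pow(Pow(-1067, 2), -1)), Mul(-431477, Pow(534441, -1))), Pow(Add(-20, Mul(-28, -2562)), -1)) = Mul(Add(Mul(-19287, Pow(1138489, -1)), Mul(-431477, Rational(1, 534441))), Pow(Add(-20, 71736), -1)) = Mul(Add(Mul(-19287, Rational(1, 1138489)), Rational(-431477, 534441)), Pow(71716, -1)) = Mul(Add(Rational(-19287, 1138489), Rational(-431477, 534441)), Rational(1, 71716)) = Mul(Rational(-501539581820, 608455199649), Rational(1, 71716)) = Rational(-125384895455, 10908993274506921)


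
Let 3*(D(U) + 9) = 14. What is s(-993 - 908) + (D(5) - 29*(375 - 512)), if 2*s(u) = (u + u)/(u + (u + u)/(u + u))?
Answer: 22627103/5700 ≈ 3969.7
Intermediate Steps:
D(U) = -13/3 (D(U) = -9 + (⅓)*14 = -9 + 14/3 = -13/3)
s(u) = u/(1 + u) (s(u) = ((u + u)/(u + (u + u)/(u + u)))/2 = ((2*u)/(u + (2*u)/((2*u))))/2 = ((2*u)/(u + (2*u)*(1/(2*u))))/2 = ((2*u)/(u + 1))/2 = ((2*u)/(1 + u))/2 = (2*u/(1 + u))/2 = u/(1 + u))
s(-993 - 908) + (D(5) - 29*(375 - 512)) = (-993 - 908)/(1 + (-993 - 908)) + (-13/3 - 29*(375 - 512)) = -1901/(1 - 1901) + (-13/3 - 29*(-137)) = -1901/(-1900) + (-13/3 + 3973) = -1901*(-1/1900) + 11906/3 = 1901/1900 + 11906/3 = 22627103/5700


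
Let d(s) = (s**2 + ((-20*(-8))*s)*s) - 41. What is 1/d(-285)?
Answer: 1/13077184 ≈ 7.6469e-8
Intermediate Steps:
d(s) = -41 + 161*s**2 (d(s) = (s**2 + (160*s)*s) - 41 = (s**2 + 160*s**2) - 41 = 161*s**2 - 41 = -41 + 161*s**2)
1/d(-285) = 1/(-41 + 161*(-285)**2) = 1/(-41 + 161*81225) = 1/(-41 + 13077225) = 1/13077184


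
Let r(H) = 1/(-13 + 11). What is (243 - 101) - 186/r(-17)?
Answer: 514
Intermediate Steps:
r(H) = -½ (r(H) = 1/(-2) = -½)
(243 - 101) - 186/r(-17) = (243 - 101) - 186/(-½) = 142 - 186*(-2) = 142 + 372 = 514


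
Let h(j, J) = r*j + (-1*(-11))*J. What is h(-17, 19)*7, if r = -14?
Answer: 3129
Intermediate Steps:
h(j, J) = -14*j + 11*J (h(j, J) = -14*j + (-1*(-11))*J = -14*j + 11*J)
h(-17, 19)*7 = (-14*(-17) + 11*19)*7 = (238 + 209)*7 = 447*7 = 3129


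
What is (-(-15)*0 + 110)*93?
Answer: 10230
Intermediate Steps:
(-(-15)*0 + 110)*93 = (-3*0 + 110)*93 = (0 + 110)*93 = 110*93 = 10230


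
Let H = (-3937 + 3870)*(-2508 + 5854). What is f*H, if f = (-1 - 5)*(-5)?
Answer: -6725460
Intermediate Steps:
f = 30 (f = -6*(-5) = 30)
H = -224182 (H = -67*3346 = -224182)
f*H = 30*(-224182) = -6725460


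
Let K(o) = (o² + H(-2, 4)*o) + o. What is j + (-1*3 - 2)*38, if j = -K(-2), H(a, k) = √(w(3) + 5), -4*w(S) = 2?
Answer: -192 + 3*√2 ≈ -187.76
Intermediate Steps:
w(S) = -½ (w(S) = -¼*2 = -½)
H(a, k) = 3*√2/2 (H(a, k) = √(-½ + 5) = √(9/2) = 3*√2/2)
K(o) = o + o² + 3*o*√2/2 (K(o) = (o² + (3*√2/2)*o) + o = (o² + 3*o*√2/2) + o = o + o² + 3*o*√2/2)
j = -2 + 3*√2 (j = -(-2)*(2 + 2*(-2) + 3*√2)/2 = -(-2)*(2 - 4 + 3*√2)/2 = -(-2)*(-2 + 3*√2)/2 = -(2 - 3*√2) = -2 + 3*√2 ≈ 2.2426)
j + (-1*3 - 2)*38 = (-2 + 3*√2) + (-1*3 - 2)*38 = (-2 + 3*√2) + (-3 - 2)*38 = (-2 + 3*√2) - 5*38 = (-2 + 3*√2) - 190 = -192 + 3*√2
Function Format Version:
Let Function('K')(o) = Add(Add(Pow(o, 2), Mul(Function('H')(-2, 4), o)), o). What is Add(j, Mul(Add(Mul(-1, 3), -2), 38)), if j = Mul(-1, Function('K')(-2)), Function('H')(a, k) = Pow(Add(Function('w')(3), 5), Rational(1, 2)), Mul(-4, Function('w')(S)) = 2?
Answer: Add(-192, Mul(3, Pow(2, Rational(1, 2)))) ≈ -187.76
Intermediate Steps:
Function('w')(S) = Rational(-1, 2) (Function('w')(S) = Mul(Rational(-1, 4), 2) = Rational(-1, 2))
Function('H')(a, k) = Mul(Rational(3, 2), Pow(2, Rational(1, 2))) (Function('H')(a, k) = Pow(Add(Rational(-1, 2), 5), Rational(1, 2)) = Pow(Rational(9, 2), Rational(1, 2)) = Mul(Rational(3, 2), Pow(2, Rational(1, 2))))
Function('K')(o) = Add(o, Pow(o, 2), Mul(Rational(3, 2), o, Pow(2, Rational(1, 2)))) (Function('K')(o) = Add(Add(Pow(o, 2), Mul(Mul(Rational(3, 2), Pow(2, Rational(1, 2))), o)), o) = Add(Add(Pow(o, 2), Mul(Rational(3, 2), o, Pow(2, Rational(1, 2)))), o) = Add(o, Pow(o, 2), Mul(Rational(3, 2), o, Pow(2, Rational(1, 2)))))
j = Add(-2, Mul(3, Pow(2, Rational(1, 2)))) (j = Mul(-1, Mul(Rational(1, 2), -2, Add(2, Mul(2, -2), Mul(3, Pow(2, Rational(1, 2)))))) = Mul(-1, Mul(Rational(1, 2), -2, Add(2, -4, Mul(3, Pow(2, Rational(1, 2)))))) = Mul(-1, Mul(Rational(1, 2), -2, Add(-2, Mul(3, Pow(2, Rational(1, 2)))))) = Mul(-1, Add(2, Mul(-3, Pow(2, Rational(1, 2))))) = Add(-2, Mul(3, Pow(2, Rational(1, 2)))) ≈ 2.2426)
Add(j, Mul(Add(Mul(-1, 3), -2), 38)) = Add(Add(-2, Mul(3, Pow(2, Rational(1, 2)))), Mul(Add(Mul(-1, 3), -2), 38)) = Add(Add(-2, Mul(3, Pow(2, Rational(1, 2)))), Mul(Add(-3, -2), 38)) = Add(Add(-2, Mul(3, Pow(2, Rational(1, 2)))), Mul(-5, 38)) = Add(Add(-2, Mul(3, Pow(2, Rational(1, 2)))), -190) = Add(-192, Mul(3, Pow(2, Rational(1, 2))))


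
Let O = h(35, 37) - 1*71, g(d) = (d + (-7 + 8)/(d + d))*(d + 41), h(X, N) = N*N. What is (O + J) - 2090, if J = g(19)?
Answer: 6642/19 ≈ 349.58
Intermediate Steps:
h(X, N) = N**2
g(d) = (41 + d)*(d + 1/(2*d)) (g(d) = (d + 1/(2*d))*(41 + d) = (41 + d)*(d + 1/(2*d)))
J = 21690/19 (J = 1/2 + 19**2 + 41*19 + (41/2)/19 = 1/2 + 361 + 779 + (41/2)*(1/19) = 1/2 + 361 + 779 + 41/38 = 21690/19 ≈ 1141.6)
O = 1298 (O = 37**2 - 1*71 = 1369 - 71 = 1298)
(O + J) - 2090 = (1298 + 21690/19) - 2090 = 46352/19 - 2090 = 6642/19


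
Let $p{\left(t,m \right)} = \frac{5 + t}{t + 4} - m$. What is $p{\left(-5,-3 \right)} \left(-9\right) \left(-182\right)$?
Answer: $4914$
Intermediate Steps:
$p{\left(t,m \right)} = - m + \frac{5 + t}{4 + t}$ ($p{\left(t,m \right)} = \frac{5 + t}{4 + t} - m = - m + \frac{5 + t}{4 + t}$)
$p{\left(-5,-3 \right)} \left(-9\right) \left(-182\right) = \frac{5 - 5 - -12 - \left(-3\right) \left(-5\right)}{4 - 5} \left(-9\right) \left(-182\right) = \frac{5 - 5 + 12 - 15}{-1} \left(-9\right) \left(-182\right) = \left(-1\right) \left(-3\right) \left(-9\right) \left(-182\right) = 3 \left(-9\right) \left(-182\right) = \left(-27\right) \left(-182\right) = 4914$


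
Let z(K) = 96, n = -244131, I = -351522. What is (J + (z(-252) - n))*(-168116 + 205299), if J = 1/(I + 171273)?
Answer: 1636857849385526/180249 ≈ 9.0811e+9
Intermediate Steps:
J = -1/180249 (J = 1/(-351522 + 171273) = 1/(-180249) = -1/180249 ≈ -5.5479e-6)
(J + (z(-252) - n))*(-168116 + 205299) = (-1/180249 + (96 - 1*(-244131)))*(-168116 + 205299) = (-1/180249 + (96 + 244131))*37183 = (-1/180249 + 244227)*37183 = (44021672522/180249)*37183 = 1636857849385526/180249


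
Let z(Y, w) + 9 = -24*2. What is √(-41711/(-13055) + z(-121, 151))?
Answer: 2*I*√2292536330/13055 ≈ 7.3352*I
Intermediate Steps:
z(Y, w) = -57 (z(Y, w) = -9 - 24*2 = -9 - 48 = -57)
√(-41711/(-13055) + z(-121, 151)) = √(-41711/(-13055) - 57) = √(-41711*(-1/13055) - 57) = √(41711/13055 - 57) = √(-702424/13055) = 2*I*√2292536330/13055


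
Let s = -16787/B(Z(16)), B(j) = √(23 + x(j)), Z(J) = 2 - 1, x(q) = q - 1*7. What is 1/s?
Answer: -√17/16787 ≈ -0.00024561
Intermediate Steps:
x(q) = -7 + q (x(q) = q - 7 = -7 + q)
Z(J) = 1
B(j) = √(16 + j) (B(j) = √(23 + (-7 + j)) = √(16 + j))
s = -16787*√17/17 (s = -16787/√(16 + 1) = -16787*√17/17 ≈ -4071.4)
1/s = 1/(-16787*√17/17) = -√17/16787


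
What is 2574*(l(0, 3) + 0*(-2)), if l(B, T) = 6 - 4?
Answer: 5148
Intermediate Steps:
l(B, T) = 2
2574*(l(0, 3) + 0*(-2)) = 2574*(2 + 0*(-2)) = 2574*(2 + 0) = 2574*2 = 5148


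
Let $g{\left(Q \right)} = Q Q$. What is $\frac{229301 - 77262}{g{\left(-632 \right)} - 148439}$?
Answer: $\frac{152039}{250985} \approx 0.60577$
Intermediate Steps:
$g{\left(Q \right)} = Q^{2}$
$\frac{229301 - 77262}{g{\left(-632 \right)} - 148439} = \frac{229301 - 77262}{\left(-632\right)^{2} - 148439} = \frac{152039}{399424 - 148439} = \frac{152039}{250985}$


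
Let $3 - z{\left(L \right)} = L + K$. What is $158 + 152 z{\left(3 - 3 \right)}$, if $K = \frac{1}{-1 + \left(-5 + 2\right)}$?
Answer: $652$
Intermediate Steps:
$K = - \frac{1}{4}$ ($K = \frac{1}{-1 - 3} = \frac{1}{-4} = - \frac{1}{4} \approx -0.25$)
$z{\left(L \right)} = \frac{13}{4} - L$ ($z{\left(L \right)} = 3 - \left(L - \frac{1}{4}\right) = 3 - \left(- \frac{1}{4} + L\right) = \frac{13}{4} - L$)
$158 + 152 z{\left(3 - 3 \right)} = 158 + 152 \left(\frac{13}{4} - \left(3 - 3\right)\right) = 158 + 152 \left(\frac{13}{4} - 0\right) = 158 + 152 \left(\frac{13}{4} + 0\right) = 158 + 152 \cdot \frac{13}{4} = 158 + 494 = 652$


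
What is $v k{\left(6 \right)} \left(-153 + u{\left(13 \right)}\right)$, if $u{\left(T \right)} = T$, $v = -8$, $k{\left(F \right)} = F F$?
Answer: $40320$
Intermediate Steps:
$k{\left(F \right)} = F^{2}$
$v k{\left(6 \right)} \left(-153 + u{\left(13 \right)}\right) = - 8 \cdot 6^{2} \left(-153 + 13\right) = \left(-8\right) 36 \left(-140\right) = \left(-288\right) \left(-140\right) = 40320$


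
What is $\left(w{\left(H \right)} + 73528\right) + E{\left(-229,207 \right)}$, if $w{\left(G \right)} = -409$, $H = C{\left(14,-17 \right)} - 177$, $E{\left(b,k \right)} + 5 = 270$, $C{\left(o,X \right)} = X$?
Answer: $73384$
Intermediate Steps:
$E{\left(b,k \right)} = 265$ ($E{\left(b,k \right)} = -5 + 270 = 265$)
$H = -194$ ($H = -17 - 177 = -194$)
$\left(w{\left(H \right)} + 73528\right) + E{\left(-229,207 \right)} = \left(-409 + 73528\right) + 265 = 73119 + 265 = 73384$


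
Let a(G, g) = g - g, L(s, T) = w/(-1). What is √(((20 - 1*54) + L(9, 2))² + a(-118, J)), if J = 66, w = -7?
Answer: 27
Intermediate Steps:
L(s, T) = 7 (L(s, T) = -7/(-1) = -7*(-1) = 7)
a(G, g) = 0
√(((20 - 1*54) + L(9, 2))² + a(-118, J)) = √(((20 - 1*54) + 7)² + 0) = √(((20 - 54) + 7)² + 0) = √((-34 + 7)² + 0) = √((-27)² + 0) = √(729 + 0) = √729 = 27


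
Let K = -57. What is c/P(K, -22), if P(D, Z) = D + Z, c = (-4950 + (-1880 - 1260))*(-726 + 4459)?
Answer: 30199970/79 ≈ 3.8228e+5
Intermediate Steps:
c = -30199970 (c = (-4950 - 3140)*3733 = -8090*3733 = -30199970)
c/P(K, -22) = -30199970/(-57 - 22) = -30199970/(-79) = -30199970*(-1/79) = 30199970/79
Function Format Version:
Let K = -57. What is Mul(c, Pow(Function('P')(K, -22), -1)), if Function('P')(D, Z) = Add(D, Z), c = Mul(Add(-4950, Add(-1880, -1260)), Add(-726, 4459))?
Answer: Rational(30199970, 79) ≈ 3.8228e+5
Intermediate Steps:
c = -30199970 (c = Mul(Add(-4950, -3140), 3733) = Mul(-8090, 3733) = -30199970)
Mul(c, Pow(Function('P')(K, -22), -1)) = Mul(-30199970, Pow(Add(-57, -22), -1)) = Mul(-30199970, Pow(-79, -1)) = Mul(-30199970, Rational(-1, 79)) = Rational(30199970, 79)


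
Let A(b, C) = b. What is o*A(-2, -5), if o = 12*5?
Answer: -120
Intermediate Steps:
o = 60
o*A(-2, -5) = 60*(-2) = -120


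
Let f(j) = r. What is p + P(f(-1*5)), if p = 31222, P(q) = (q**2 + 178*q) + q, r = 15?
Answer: 34132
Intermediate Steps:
f(j) = 15
P(q) = q**2 + 179*q
p + P(f(-1*5)) = 31222 + 15*(179 + 15) = 31222 + 15*194 = 31222 + 2910 = 34132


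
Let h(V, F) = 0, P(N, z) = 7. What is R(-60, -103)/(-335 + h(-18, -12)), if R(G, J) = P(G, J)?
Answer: -7/335 ≈ -0.020896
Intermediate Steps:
R(G, J) = 7
R(-60, -103)/(-335 + h(-18, -12)) = 7/(-335 + 0) = 7/(-335) = 7*(-1/335) = -7/335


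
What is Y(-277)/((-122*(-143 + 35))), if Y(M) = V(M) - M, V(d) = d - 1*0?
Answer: 0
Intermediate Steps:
V(d) = d (V(d) = d + 0 = d)
Y(M) = 0 (Y(M) = M - M = 0)
Y(-277)/((-122*(-143 + 35))) = 0/((-122*(-143 + 35))) = 0/((-122*(-108))) = 0/13176 = 0*(1/13176) = 0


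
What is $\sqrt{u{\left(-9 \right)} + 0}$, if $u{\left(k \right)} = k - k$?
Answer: $0$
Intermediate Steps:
$u{\left(k \right)} = 0$
$\sqrt{u{\left(-9 \right)} + 0} = \sqrt{0 + 0} = \sqrt{0} = 0$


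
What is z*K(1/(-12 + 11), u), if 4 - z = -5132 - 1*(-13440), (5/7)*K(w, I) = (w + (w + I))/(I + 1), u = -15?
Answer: -70584/5 ≈ -14117.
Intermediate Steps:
K(w, I) = 7*(I + 2*w)/(5*(1 + I)) (K(w, I) = 7*((w + (w + I))/(I + 1))/5 = 7*((w + (I + w))/(1 + I))/5 = 7*((I + 2*w)/(1 + I))/5 = 7*(I + 2*w)/(5*(1 + I)))
z = -8304 (z = 4 - (-5132 - 1*(-13440)) = 4 - (-5132 + 13440) = 4 - 1*8308 = 4 - 8308 = -8304)
z*K(1/(-12 + 11), u) = -58128*(-15 + 2/(-12 + 11))/(5*(1 - 15)) = -58128*(-15 + 2/(-1))/(5*(-14)) = -58128*(-1)*(-15 + 2*(-1))/(5*14) = -58128*(-1)*(-15 - 2)/(5*14) = -58128*(-1)*(-17)/(5*14) = -8304*17/10 = -70584/5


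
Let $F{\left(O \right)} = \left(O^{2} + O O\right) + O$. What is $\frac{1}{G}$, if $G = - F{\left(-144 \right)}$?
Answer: $- \frac{1}{41328} \approx -2.4197 \cdot 10^{-5}$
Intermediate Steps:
$F{\left(O \right)} = O + 2 O^{2}$ ($F{\left(O \right)} = \left(O^{2} + O^{2}\right) + O = 2 O^{2} + O = O + 2 O^{2}$)
$G = -41328$ ($G = - \left(-144\right) \left(1 + 2 \left(-144\right)\right) = - \left(-144\right) \left(1 - 288\right) = - \left(-144\right) \left(-287\right) = \left(-1\right) 41328 = -41328$)
$\frac{1}{G} = \frac{1}{-41328} = - \frac{1}{41328}$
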